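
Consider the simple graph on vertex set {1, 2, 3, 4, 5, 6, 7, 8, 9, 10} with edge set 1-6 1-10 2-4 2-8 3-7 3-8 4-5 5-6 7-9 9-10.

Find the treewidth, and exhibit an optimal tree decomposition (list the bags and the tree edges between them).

Treewidth 2.
One optimal decomposition is:
Bags: B1 = {2, 3, 8}  B2 = {2, 3, 7}  B3 = {2, 7, 9}  B4 = {2, 9, 10}  B5 = {1, 2, 10}  B6 = {1, 2, 6}  B7 = {2, 5, 6}  B8 = {2, 4, 5}
Tree: B1–B2, B2–B3, B3–B4, B4–B5, B5–B6, B6–B7, B7–B8

The largest bag has 3 vertices, giving width 2; this decomposition certifies tw(G) ≤ 2. For the lower bound, G contains the cycle 2–8–3–7–9–10–1–6–5–4–2, so G is not a forest; only forests have treewidth ≤ 1, hence tw(G) ≥ 2. Combining the bounds, tw(G) = 2.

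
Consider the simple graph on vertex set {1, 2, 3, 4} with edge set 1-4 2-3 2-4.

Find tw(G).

1

A width-1 tree decomposition is:
Bags: B1 = {2, 3}  B2 = {2, 4}  B3 = {1, 4}
Tree: B1–B2, B2–B3
Each bag holds 2 vertices, so the decomposition has width 1, which upper-bounds the treewidth. G has an edge, so its treewidth is at least 1. Combining the bounds, tw(G) = 1.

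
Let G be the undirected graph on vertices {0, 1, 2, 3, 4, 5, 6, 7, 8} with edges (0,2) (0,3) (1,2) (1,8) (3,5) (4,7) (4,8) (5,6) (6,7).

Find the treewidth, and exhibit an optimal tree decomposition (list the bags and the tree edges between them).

Treewidth 2.
One such decomposition:
Bags: B1 = {1, 4, 8}  B2 = {1, 2, 4}  B3 = {0, 2, 4}  B4 = {0, 3, 4}  B5 = {3, 4, 5}  B6 = {4, 5, 6}  B7 = {4, 6, 7}
Tree: B1–B2, B2–B3, B3–B4, B4–B5, B5–B6, B6–B7

Every bag has size at most 3, so the width is 3 − 1 = 2 and tw(G) ≤ 2. The edges 4–8–1–2–0–3–5–6–7–4 form a cycle, so G is not a tree and its treewidth is at least 2. Therefore the treewidth is 2.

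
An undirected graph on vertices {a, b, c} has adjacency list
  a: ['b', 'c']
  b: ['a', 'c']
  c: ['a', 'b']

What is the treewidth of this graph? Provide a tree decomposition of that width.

Treewidth 2.
One optimal decomposition is:
Bags: B1 = {a, b, c}
Tree: (single bag)

With just one bag of size 3, the width is 3 − 1 = 2, so tw(G) ≤ 2. On the other hand G contains the 3-clique {a, b, c}. A clique must lie in a single bag of any decomposition, so no decomposition can have width below 2. Combining the bounds, tw(G) = 2.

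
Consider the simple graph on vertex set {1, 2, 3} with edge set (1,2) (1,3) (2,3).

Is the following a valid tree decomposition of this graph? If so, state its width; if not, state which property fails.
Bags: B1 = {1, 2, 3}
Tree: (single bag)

Checking the three conditions: (i) the bags cover all of {1, 2, 3}; (ii) for each edge, some bag contains both endpoints; (iii) the bags containing any fixed vertex form a subtree. All hold, so the decomposition is valid with width 3 − 1 = 2.

Yes; width 2.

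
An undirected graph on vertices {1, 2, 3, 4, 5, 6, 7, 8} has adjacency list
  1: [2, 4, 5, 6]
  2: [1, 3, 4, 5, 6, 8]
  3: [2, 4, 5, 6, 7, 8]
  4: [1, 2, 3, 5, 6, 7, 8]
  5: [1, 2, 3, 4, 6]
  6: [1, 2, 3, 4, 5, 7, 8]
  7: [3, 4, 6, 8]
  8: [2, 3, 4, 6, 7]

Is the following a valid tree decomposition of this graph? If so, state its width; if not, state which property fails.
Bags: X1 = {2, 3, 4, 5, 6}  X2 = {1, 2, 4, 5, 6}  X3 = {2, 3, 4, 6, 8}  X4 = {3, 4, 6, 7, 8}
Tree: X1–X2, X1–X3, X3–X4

Checking the three conditions: (i) the bags cover all of {1, 2, 3, 4, 5, 6, 7, 8}; (ii) for each edge, some bag contains both endpoints; (iii) the bags containing any fixed vertex form a subtree. All hold, so the decomposition is valid with width 5 − 1 = 4.

Yes; width 4.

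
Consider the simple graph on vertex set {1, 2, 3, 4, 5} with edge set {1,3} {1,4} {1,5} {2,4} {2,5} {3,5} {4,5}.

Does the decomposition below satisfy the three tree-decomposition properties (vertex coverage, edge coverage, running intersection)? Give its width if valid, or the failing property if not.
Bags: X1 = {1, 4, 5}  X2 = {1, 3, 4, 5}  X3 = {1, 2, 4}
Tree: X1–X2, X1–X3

A tree decomposition must satisfy three properties: every vertex lies in some bag; for every edge, both endpoints lie together in some bag; and for every vertex, the bags containing it form a connected subtree. Here edge (5,2) lies in no bag, so the decomposition is invalid.

No — edge (5,2) lies in no bag.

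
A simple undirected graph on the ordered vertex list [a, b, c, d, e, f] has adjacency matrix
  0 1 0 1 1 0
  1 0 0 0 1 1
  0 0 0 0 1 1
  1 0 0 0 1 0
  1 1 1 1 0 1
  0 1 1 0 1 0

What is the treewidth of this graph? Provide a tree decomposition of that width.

The largest bag has 3 vertices, giving width 2; this decomposition certifies tw(G) ≤ 2. For the lower bound, the 3 vertices {a, d, e} are pairwise adjacent, and any tree decomposition puts a clique entirely inside one bag — forcing width ≥ 2. The upper and lower bounds meet at 2, so that is the treewidth.

Treewidth 2.
One such decomposition:
Bags: B1 = {b, e, f}  B2 = {a, b, e}  B3 = {c, e, f}  B4 = {a, d, e}
Tree: B1–B2, B1–B3, B2–B4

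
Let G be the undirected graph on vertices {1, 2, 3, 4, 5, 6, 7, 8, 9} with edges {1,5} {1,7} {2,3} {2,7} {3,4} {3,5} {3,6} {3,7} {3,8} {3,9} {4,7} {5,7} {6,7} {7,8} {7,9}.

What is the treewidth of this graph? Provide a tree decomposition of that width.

Each bag holds 3 vertices, so the decomposition has width 2, which upper-bounds the treewidth. Conversely, {1, 5, 7} is a clique of size 3, and the vertices of any clique must share a bag in every tree decomposition; so some bag has ≥ 3 vertices and tw(G) ≥ 2. Hence tw(G) = 2 exactly.

Treewidth 2.
One optimal decomposition is:
Bags: B1 = {2, 3, 7}  B2 = {3, 6, 7}  B3 = {3, 7, 8}  B4 = {3, 5, 7}  B5 = {3, 7, 9}  B6 = {3, 4, 7}  B7 = {1, 5, 7}
Tree: B1–B2, B2–B3, B2–B4, B1–B5, B2–B6, B4–B7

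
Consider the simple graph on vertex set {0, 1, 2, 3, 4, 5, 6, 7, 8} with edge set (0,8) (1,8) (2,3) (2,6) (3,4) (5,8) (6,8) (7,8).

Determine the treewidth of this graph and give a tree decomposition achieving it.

Treewidth 1.
One optimal decomposition is:
Bags: B1 = {2, 3}  B2 = {2, 6}  B3 = {6, 8}  B4 = {7, 8}  B5 = {3, 4}  B6 = {1, 8}  B7 = {0, 8}  B8 = {5, 8}
Tree: B1–B2, B2–B3, B3–B4, B1–B5, B3–B6, B4–B7, B6–B8

Each bag holds 2 vertices, so the decomposition has width 1, which upper-bounds the treewidth. G has an edge, so its treewidth is at least 1. The upper and lower bounds meet at 1, so that is the treewidth.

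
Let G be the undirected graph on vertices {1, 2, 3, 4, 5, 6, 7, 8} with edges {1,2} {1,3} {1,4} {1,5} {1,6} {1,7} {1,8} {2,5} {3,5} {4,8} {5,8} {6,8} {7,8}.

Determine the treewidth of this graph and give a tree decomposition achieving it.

Treewidth 2.
Bags: B1 = {1, 2, 5}  B2 = {1, 3, 5}  B3 = {1, 5, 8}  B4 = {1, 4, 8}  B5 = {1, 7, 8}  B6 = {1, 6, 8}
Tree: B1–B2, B2–B3, B3–B4, B3–B5, B4–B6

Each bag holds 3 vertices, so the decomposition has width 2, which upper-bounds the treewidth. On the other hand G contains the 3-clique {1, 4, 8}. A clique must lie in a single bag of any decomposition, so no decomposition can have width below 2. Hence tw(G) = 2 exactly.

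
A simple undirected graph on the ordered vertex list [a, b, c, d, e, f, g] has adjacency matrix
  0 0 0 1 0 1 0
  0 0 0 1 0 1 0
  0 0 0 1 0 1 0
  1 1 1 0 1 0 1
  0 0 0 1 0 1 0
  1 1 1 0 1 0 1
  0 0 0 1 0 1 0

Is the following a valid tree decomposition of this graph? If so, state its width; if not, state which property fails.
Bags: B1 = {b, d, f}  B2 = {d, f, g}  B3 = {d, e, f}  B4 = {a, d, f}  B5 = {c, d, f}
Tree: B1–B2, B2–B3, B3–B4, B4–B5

Yes; width 2.

Every vertex of G appears in some bag (union = {a, b, c, d, e, f, g}); every edge is covered by a bag; and for each vertex v the set of bags containing v is connected in the bag tree. The decomposition is therefore valid. The largest bag has 3 vertices, so the width is 2.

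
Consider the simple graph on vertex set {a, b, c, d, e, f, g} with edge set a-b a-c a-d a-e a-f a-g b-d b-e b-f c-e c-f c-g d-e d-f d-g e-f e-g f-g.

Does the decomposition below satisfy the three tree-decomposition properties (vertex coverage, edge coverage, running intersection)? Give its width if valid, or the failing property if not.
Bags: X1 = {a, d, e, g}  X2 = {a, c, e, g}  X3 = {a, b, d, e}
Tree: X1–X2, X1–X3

A tree decomposition must satisfy three properties: every vertex lies in some bag; for every edge, both endpoints lie together in some bag; and for every vertex, the bags containing it form a connected subtree. Here vertex f appears in no bag, so the decomposition is invalid.

No — vertex f appears in no bag.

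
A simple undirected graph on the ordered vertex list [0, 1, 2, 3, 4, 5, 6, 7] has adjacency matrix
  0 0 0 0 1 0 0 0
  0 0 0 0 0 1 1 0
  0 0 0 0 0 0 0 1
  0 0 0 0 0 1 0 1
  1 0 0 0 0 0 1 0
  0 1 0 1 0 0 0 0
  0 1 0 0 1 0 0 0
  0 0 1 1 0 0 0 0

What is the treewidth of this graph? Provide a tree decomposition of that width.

Every bag has size at most 2, so the width is 2 − 1 = 1 and tw(G) ≤ 1. Since G has at least one edge (e.g. 2–7), it is not an edgeless graph, so tw(G) ≥ 1. Therefore the treewidth is 1.

Treewidth 1.
Bags: B1 = {2, 7}  B2 = {3, 7}  B3 = {3, 5}  B4 = {1, 5}  B5 = {1, 6}  B6 = {4, 6}  B7 = {0, 4}
Tree: B1–B2, B2–B3, B3–B4, B4–B5, B5–B6, B6–B7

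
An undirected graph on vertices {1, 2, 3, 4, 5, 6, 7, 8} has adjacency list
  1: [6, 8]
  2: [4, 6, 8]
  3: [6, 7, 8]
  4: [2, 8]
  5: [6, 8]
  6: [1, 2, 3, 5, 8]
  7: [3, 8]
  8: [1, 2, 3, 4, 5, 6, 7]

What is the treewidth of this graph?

A width-2 tree decomposition is:
Bags: B1 = {3, 6, 8}  B2 = {2, 6, 8}  B3 = {5, 6, 8}  B4 = {2, 4, 8}  B5 = {1, 6, 8}  B6 = {3, 7, 8}
Tree: B1–B2, B2–B3, B2–B4, B3–B5, B1–B6
Each bag holds 3 vertices, so the decomposition has width 2, which upper-bounds the treewidth. On the other hand G contains the 3-clique {2, 4, 8}. A clique must lie in a single bag of any decomposition, so no decomposition can have width below 2. Combining the bounds, tw(G) = 2.

2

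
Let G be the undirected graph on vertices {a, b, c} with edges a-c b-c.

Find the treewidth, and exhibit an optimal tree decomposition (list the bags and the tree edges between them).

The largest bag has 2 vertices, giving width 1; this decomposition certifies tw(G) ≤ 1. Since G has at least one edge (e.g. b–c), it is not an edgeless graph, so tw(G) ≥ 1. Combining the bounds, tw(G) = 1.

Treewidth 1.
Bags: B1 = {b, c}  B2 = {a, c}
Tree: B1–B2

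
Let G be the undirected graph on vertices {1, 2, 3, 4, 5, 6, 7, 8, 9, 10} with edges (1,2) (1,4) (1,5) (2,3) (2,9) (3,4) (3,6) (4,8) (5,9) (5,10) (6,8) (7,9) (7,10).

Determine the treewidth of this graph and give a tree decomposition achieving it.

Treewidth 2.
Bags: B1 = {7, 9, 10}  B2 = {5, 9, 10}  B3 = {2, 5, 9}  B4 = {1, 2, 5}  B5 = {1, 2, 3}  B6 = {1, 3, 4}  B7 = {3, 4, 6}  B8 = {4, 6, 8}
Tree: B1–B2, B2–B3, B3–B4, B4–B5, B5–B6, B6–B7, B7–B8

Each bag holds 3 vertices, so the decomposition has width 2, which upper-bounds the treewidth. The edges 7–10–5–9–7 form a cycle, so G is not a tree and its treewidth is at least 2. Therefore the treewidth is 2.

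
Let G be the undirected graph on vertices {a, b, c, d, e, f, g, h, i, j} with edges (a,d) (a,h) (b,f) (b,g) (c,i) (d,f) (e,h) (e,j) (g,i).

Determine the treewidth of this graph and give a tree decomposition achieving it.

Every bag has size at most 2, so the width is 2 − 1 = 1 and tw(G) ≤ 1. G has an edge, so its treewidth is at least 1. Therefore the treewidth is 1.

Treewidth 1.
One such decomposition:
Bags: B1 = {c, i}  B2 = {g, i}  B3 = {b, g}  B4 = {b, f}  B5 = {d, f}  B6 = {a, d}  B7 = {a, h}  B8 = {e, h}  B9 = {e, j}
Tree: B1–B2, B2–B3, B3–B4, B4–B5, B5–B6, B6–B7, B7–B8, B8–B9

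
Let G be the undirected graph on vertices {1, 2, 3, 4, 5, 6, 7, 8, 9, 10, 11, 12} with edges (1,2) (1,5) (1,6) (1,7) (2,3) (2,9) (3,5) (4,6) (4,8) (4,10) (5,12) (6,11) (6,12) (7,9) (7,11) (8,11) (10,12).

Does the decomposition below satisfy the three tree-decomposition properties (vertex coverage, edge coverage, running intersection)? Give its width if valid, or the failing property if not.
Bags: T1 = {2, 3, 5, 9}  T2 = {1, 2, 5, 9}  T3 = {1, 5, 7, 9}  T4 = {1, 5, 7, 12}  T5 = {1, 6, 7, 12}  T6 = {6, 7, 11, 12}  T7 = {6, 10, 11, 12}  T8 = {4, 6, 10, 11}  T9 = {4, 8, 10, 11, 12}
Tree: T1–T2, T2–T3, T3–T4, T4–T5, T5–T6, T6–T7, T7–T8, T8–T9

No — bags containing vertex 12 are not connected in the tree.

A tree decomposition must satisfy three properties: every vertex lies in some bag; for every edge, both endpoints lie together in some bag; and for every vertex, the bags containing it form a connected subtree. Here bags containing vertex 12 are not connected in the tree, so the decomposition is invalid.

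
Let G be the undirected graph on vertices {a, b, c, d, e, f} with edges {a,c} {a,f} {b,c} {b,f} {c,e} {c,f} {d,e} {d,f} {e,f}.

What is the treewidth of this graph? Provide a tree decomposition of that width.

Treewidth 2.
One such decomposition:
Bags: B1 = {c, e, f}  B2 = {d, e, f}  B3 = {a, c, f}  B4 = {b, c, f}
Tree: B1–B2, B1–B3, B3–B4

Every bag has size at most 3, so the width is 3 − 1 = 2 and tw(G) ≤ 2. On the other hand G contains the 3-clique {d, e, f}. A clique must lie in a single bag of any decomposition, so no decomposition can have width below 2. Hence tw(G) = 2 exactly.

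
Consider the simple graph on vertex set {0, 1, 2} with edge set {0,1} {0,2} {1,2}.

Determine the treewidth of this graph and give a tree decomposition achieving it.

Treewidth 2.
Bags: B1 = {0, 1, 2}
Tree: (single bag)

A single bag containing all 3 vertices is trivially a valid decomposition of width 2. Conversely, {0, 1, 2} is a clique of size 3, and the vertices of any clique must share a bag in every tree decomposition; so some bag has ≥ 3 vertices and tw(G) ≥ 2. The upper and lower bounds meet at 2, so that is the treewidth.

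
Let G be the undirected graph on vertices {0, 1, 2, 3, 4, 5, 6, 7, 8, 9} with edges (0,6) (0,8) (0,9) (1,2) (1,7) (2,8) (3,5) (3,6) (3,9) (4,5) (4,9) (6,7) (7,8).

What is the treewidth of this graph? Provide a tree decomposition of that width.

Each bag holds 3 vertices, so the decomposition has width 2, which upper-bounds the treewidth. The edges 5–4–9–3–5 form a cycle, so G is not a tree and its treewidth is at least 2. Combining the bounds, tw(G) = 2.

Treewidth 2.
Bags: B1 = {3, 4, 5}  B2 = {3, 4, 9}  B3 = {3, 6, 9}  B4 = {0, 6, 9}  B5 = {0, 6, 7}  B6 = {0, 7, 8}  B7 = {1, 7, 8}  B8 = {1, 2, 8}
Tree: B1–B2, B2–B3, B3–B4, B4–B5, B5–B6, B6–B7, B7–B8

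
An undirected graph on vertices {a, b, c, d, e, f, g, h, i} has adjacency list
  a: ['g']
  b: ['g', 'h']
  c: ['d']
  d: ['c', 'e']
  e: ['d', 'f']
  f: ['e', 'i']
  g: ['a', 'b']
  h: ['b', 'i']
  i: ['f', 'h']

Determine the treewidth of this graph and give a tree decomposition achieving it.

Each bag holds 2 vertices, so the decomposition has width 1, which upper-bounds the treewidth. G has an edge, so its treewidth is at least 1. The upper and lower bounds meet at 1, so that is the treewidth.

Treewidth 1.
Bags: B1 = {c, d}  B2 = {d, e}  B3 = {e, f}  B4 = {f, i}  B5 = {h, i}  B6 = {b, h}  B7 = {b, g}  B8 = {a, g}
Tree: B1–B2, B2–B3, B3–B4, B4–B5, B5–B6, B6–B7, B7–B8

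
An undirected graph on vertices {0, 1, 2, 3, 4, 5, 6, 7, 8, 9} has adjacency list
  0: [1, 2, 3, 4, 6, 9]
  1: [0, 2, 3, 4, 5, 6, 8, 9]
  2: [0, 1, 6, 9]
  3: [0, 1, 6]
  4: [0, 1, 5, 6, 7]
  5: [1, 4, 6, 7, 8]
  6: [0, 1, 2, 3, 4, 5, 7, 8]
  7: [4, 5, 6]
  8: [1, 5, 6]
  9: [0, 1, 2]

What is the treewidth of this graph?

3

A width-3 tree decomposition is:
Bags: B1 = {0, 1, 4, 6}  B2 = {1, 4, 5, 6}  B3 = {1, 5, 6, 8}  B4 = {0, 1, 3, 6}  B5 = {0, 1, 2, 6}  B6 = {4, 5, 6, 7}  B7 = {0, 1, 2, 9}
Tree: B1–B2, B2–B3, B1–B4, B1–B5, B2–B6, B5–B7
The largest bag has 4 vertices, giving width 3; this decomposition certifies tw(G) ≤ 3. On the other hand G contains the 4-clique {0, 1, 2, 9}. A clique must lie in a single bag of any decomposition, so no decomposition can have width below 3. Hence tw(G) = 3 exactly.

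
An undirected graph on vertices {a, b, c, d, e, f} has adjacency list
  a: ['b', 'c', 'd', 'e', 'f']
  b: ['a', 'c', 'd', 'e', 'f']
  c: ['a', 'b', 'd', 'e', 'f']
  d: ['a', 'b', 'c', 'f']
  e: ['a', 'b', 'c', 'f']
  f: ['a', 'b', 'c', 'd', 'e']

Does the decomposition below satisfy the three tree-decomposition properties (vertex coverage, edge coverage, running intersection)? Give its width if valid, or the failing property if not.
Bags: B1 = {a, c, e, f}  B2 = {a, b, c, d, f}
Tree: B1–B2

No — edge (b,e) lies in no bag.

A tree decomposition must satisfy three properties: every vertex lies in some bag; for every edge, both endpoints lie together in some bag; and for every vertex, the bags containing it form a connected subtree. Here edge (b,e) lies in no bag, so the decomposition is invalid.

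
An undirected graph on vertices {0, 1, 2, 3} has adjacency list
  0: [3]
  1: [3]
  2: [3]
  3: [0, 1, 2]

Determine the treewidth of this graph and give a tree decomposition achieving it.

Treewidth 1.
One such decomposition:
Bags: B1 = {0, 3}  B2 = {1, 3}  B3 = {2, 3}
Tree: B1–B2, B1–B3

Every bag has size at most 2, so the width is 2 − 1 = 1 and tw(G) ≤ 1. G has an edge, so its treewidth is at least 1. Therefore the treewidth is 1.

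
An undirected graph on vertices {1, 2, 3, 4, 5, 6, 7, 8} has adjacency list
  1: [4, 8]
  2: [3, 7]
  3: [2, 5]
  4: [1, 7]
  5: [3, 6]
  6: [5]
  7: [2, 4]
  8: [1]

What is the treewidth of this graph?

A width-1 tree decomposition is:
Bags: B1 = {5, 6}  B2 = {3, 5}  B3 = {2, 3}  B4 = {2, 7}  B5 = {4, 7}  B6 = {1, 4}  B7 = {1, 8}
Tree: B1–B2, B2–B3, B3–B4, B4–B5, B5–B6, B6–B7
The largest bag has 2 vertices, giving width 1; this decomposition certifies tw(G) ≤ 1. G has an edge, so its treewidth is at least 1. Hence tw(G) = 1 exactly.

1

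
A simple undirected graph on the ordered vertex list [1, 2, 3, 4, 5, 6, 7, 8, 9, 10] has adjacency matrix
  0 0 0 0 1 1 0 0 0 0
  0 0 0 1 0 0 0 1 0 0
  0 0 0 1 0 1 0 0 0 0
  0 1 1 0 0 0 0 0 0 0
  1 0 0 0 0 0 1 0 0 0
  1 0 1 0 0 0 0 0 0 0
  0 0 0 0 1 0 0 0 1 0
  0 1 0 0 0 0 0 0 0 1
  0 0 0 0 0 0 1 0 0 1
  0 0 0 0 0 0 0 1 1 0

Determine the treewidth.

2

A width-2 tree decomposition is:
Bags: B1 = {5, 7, 9}  B2 = {5, 9, 10}  B3 = {5, 8, 10}  B4 = {2, 5, 8}  B5 = {2, 4, 5}  B6 = {3, 4, 5}  B7 = {3, 5, 6}  B8 = {1, 5, 6}
Tree: B1–B2, B2–B3, B3–B4, B4–B5, B5–B6, B6–B7, B7–B8
Each bag holds 3 vertices, so the decomposition has width 2, which upper-bounds the treewidth. For the lower bound, G contains the cycle 5–7–9–10–8–2–4–3–6–1–5, so G is not a forest; only forests have treewidth ≤ 1, hence tw(G) ≥ 2. Combining the bounds, tw(G) = 2.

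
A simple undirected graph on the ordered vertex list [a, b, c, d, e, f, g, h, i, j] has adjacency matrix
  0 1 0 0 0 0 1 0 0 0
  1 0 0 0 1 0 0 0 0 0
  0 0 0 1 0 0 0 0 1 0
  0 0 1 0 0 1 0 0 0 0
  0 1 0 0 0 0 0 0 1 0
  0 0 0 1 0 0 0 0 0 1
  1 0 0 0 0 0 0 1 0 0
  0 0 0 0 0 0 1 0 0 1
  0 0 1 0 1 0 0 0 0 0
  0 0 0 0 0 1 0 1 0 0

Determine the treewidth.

2

A width-2 tree decomposition is:
Bags: B1 = {d, f, j}  B2 = {c, d, j}  B3 = {c, i, j}  B4 = {e, i, j}  B5 = {b, e, j}  B6 = {a, b, j}  B7 = {a, g, j}  B8 = {g, h, j}
Tree: B1–B2, B2–B3, B3–B4, B4–B5, B5–B6, B6–B7, B7–B8
The largest bag has 3 vertices, giving width 2; this decomposition certifies tw(G) ≤ 2. The edges j–f–d–c–i–e–b–a–g–h–j form a cycle, so G is not a tree and its treewidth is at least 2. The upper and lower bounds meet at 2, so that is the treewidth.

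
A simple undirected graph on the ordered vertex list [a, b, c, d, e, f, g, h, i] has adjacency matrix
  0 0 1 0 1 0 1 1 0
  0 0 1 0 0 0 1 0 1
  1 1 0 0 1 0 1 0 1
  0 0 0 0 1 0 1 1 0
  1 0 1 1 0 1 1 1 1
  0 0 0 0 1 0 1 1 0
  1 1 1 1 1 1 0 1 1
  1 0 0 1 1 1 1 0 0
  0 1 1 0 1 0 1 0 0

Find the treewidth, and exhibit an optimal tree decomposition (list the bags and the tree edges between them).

The largest bag has 4 vertices, giving width 3; this decomposition certifies tw(G) ≤ 3. Conversely, {d, e, g, h} is a clique of size 4, and the vertices of any clique must share a bag in every tree decomposition; so some bag has ≥ 4 vertices and tw(G) ≥ 3. Therefore the treewidth is 3.

Treewidth 3.
One such decomposition:
Bags: B1 = {e, f, g, h}  B2 = {a, e, g, h}  B3 = {a, c, e, g}  B4 = {c, e, g, i}  B5 = {d, e, g, h}  B6 = {b, c, g, i}
Tree: B1–B2, B2–B3, B3–B4, B1–B5, B4–B6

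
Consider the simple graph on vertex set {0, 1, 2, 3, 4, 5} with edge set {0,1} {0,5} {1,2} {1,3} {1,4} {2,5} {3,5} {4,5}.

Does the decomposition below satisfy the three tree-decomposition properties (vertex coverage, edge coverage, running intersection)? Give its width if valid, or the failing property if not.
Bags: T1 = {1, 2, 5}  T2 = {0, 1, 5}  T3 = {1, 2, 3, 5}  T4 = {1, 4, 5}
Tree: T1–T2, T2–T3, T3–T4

A tree decomposition must satisfy three properties: every vertex lies in some bag; for every edge, both endpoints lie together in some bag; and for every vertex, the bags containing it form a connected subtree. Here bags containing vertex 2 are not connected in the tree, so the decomposition is invalid.

No — bags containing vertex 2 are not connected in the tree.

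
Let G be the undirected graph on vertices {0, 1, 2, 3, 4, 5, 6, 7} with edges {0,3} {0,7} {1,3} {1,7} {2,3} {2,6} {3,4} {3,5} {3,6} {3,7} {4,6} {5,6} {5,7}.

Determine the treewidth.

A width-2 tree decomposition is:
Bags: B1 = {3, 5, 7}  B2 = {3, 5, 6}  B3 = {0, 3, 7}  B4 = {1, 3, 7}  B5 = {3, 4, 6}  B6 = {2, 3, 6}
Tree: B1–B2, B1–B3, B1–B4, B2–B5, B5–B6
The largest bag has 3 vertices, giving width 2; this decomposition certifies tw(G) ≤ 2. For the lower bound, the 3 vertices {0, 3, 7} are pairwise adjacent, and any tree decomposition puts a clique entirely inside one bag — forcing width ≥ 2. The upper and lower bounds meet at 2, so that is the treewidth.

2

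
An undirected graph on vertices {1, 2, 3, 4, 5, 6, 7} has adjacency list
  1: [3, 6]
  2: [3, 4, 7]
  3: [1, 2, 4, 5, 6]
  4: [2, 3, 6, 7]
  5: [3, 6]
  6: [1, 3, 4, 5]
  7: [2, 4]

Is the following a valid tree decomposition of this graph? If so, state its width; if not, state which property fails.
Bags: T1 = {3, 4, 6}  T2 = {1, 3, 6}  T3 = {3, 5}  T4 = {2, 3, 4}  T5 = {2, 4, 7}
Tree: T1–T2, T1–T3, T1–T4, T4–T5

A tree decomposition must satisfy three properties: every vertex lies in some bag; for every edge, both endpoints lie together in some bag; and for every vertex, the bags containing it form a connected subtree. Here edge (6,5) lies in no bag, so the decomposition is invalid.

No — edge (6,5) lies in no bag.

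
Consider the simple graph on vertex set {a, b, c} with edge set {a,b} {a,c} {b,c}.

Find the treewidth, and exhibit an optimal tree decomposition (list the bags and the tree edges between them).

A single bag containing all 3 vertices is trivially a valid decomposition of width 2. On the other hand G contains the 3-clique {a, b, c}. A clique must lie in a single bag of any decomposition, so no decomposition can have width below 2. The upper and lower bounds meet at 2, so that is the treewidth.

Treewidth 2.
Bags: B1 = {a, b, c}
Tree: (single bag)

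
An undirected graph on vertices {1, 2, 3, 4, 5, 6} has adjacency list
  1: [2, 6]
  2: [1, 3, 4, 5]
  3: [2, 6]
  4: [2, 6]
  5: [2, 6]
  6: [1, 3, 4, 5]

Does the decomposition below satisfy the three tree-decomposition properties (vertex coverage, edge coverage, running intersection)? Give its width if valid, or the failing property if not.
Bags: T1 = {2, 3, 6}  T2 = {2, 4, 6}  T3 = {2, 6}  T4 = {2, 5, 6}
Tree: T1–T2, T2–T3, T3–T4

No — vertex 1 appears in no bag.

A tree decomposition must satisfy three properties: every vertex lies in some bag; for every edge, both endpoints lie together in some bag; and for every vertex, the bags containing it form a connected subtree. Here vertex 1 appears in no bag, so the decomposition is invalid.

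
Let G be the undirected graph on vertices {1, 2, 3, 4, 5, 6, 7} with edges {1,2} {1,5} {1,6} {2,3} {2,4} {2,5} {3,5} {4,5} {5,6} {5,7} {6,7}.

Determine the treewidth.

A width-2 tree decomposition is:
Bags: B1 = {1, 5, 6}  B2 = {1, 2, 5}  B3 = {2, 4, 5}  B4 = {2, 3, 5}  B5 = {5, 6, 7}
Tree: B1–B2, B2–B3, B3–B4, B1–B5
Every bag has size at most 3, so the width is 3 − 1 = 2 and tw(G) ≤ 2. For the lower bound, the 3 vertices {1, 2, 5} are pairwise adjacent, and any tree decomposition puts a clique entirely inside one bag — forcing width ≥ 2. The upper and lower bounds meet at 2, so that is the treewidth.

2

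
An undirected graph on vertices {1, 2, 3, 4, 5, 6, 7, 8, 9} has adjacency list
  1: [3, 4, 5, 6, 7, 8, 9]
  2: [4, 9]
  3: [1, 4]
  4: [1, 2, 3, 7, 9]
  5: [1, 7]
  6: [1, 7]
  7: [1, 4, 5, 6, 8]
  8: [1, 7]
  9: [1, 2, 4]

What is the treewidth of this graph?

2

A width-2 tree decomposition is:
Bags: B1 = {1, 3, 4}  B2 = {1, 4, 7}  B3 = {1, 7, 8}  B4 = {1, 4, 9}  B5 = {1, 6, 7}  B6 = {1, 5, 7}  B7 = {2, 4, 9}
Tree: B1–B2, B2–B3, B2–B4, B3–B5, B3–B6, B4–B7
The largest bag has 3 vertices, giving width 2; this decomposition certifies tw(G) ≤ 2. For the lower bound, the 3 vertices {1, 4, 9} are pairwise adjacent, and any tree decomposition puts a clique entirely inside one bag — forcing width ≥ 2. Combining the bounds, tw(G) = 2.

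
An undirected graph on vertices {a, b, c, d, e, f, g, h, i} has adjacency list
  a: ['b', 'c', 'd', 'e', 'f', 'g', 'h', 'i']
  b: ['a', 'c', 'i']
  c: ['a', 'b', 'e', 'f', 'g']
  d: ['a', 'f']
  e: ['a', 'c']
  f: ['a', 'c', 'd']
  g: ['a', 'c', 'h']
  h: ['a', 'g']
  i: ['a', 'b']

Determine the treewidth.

A width-2 tree decomposition is:
Bags: B1 = {a, b, c}  B2 = {a, c, g}  B3 = {a, c, e}  B4 = {a, b, i}  B5 = {a, c, f}  B6 = {a, d, f}  B7 = {a, g, h}
Tree: B1–B2, B2–B3, B1–B4, B1–B5, B5–B6, B2–B7
The largest bag has 3 vertices, giving width 2; this decomposition certifies tw(G) ≤ 2. For the lower bound, the 3 vertices {a, d, f} are pairwise adjacent, and any tree decomposition puts a clique entirely inside one bag — forcing width ≥ 2. Hence tw(G) = 2 exactly.

2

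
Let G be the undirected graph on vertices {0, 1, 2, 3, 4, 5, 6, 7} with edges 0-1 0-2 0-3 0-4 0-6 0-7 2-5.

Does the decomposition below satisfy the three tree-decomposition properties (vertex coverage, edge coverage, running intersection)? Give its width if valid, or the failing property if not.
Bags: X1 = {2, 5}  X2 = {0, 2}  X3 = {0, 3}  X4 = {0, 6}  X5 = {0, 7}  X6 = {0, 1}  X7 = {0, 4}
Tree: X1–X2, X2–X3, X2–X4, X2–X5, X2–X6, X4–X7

Yes; width 1.

Vertex coverage: the bags together contain {0, 1, 2, 3, 4, 5, 6, 7}, the full vertex set. Edge coverage: each edge of G has both endpoints in at least one bag. Running intersection: for every vertex, the bags containing it form a connected subtree. All three properties hold, so this is a valid tree decomposition of width max|bag| − 1 = 1, and hence tw(G) ≤ 1.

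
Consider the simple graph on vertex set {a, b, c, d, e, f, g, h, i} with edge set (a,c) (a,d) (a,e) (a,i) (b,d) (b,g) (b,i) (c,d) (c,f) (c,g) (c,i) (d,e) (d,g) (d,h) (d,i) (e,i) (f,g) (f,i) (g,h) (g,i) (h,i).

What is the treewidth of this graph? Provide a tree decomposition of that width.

Treewidth 3.
Bags: B1 = {c, d, g, i}  B2 = {a, c, d, i}  B3 = {a, d, e, i}  B4 = {c, f, g, i}  B5 = {d, g, h, i}  B6 = {b, d, g, i}
Tree: B1–B2, B2–B3, B1–B4, B1–B5, B5–B6

Every bag has size at most 4, so the width is 4 − 1 = 3 and tw(G) ≤ 3. On the other hand G contains the 4-clique {d, g, h, i}. A clique must lie in a single bag of any decomposition, so no decomposition can have width below 3. Combining the bounds, tw(G) = 3.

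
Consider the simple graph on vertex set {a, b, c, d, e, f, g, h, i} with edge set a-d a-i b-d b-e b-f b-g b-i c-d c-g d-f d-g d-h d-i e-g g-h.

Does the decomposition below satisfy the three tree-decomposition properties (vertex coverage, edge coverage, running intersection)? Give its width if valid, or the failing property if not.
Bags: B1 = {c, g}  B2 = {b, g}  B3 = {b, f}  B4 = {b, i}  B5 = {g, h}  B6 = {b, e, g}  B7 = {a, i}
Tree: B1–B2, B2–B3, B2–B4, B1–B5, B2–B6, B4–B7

No — vertex d appears in no bag.

A tree decomposition must satisfy three properties: every vertex lies in some bag; for every edge, both endpoints lie together in some bag; and for every vertex, the bags containing it form a connected subtree. Here vertex d appears in no bag, so the decomposition is invalid.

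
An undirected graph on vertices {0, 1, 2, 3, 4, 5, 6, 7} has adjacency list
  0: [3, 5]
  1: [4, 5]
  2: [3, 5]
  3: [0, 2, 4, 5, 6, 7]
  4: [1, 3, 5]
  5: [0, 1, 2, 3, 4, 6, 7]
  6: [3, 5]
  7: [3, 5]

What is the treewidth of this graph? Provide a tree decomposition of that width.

Treewidth 2.
Bags: B1 = {3, 4, 5}  B2 = {1, 4, 5}  B3 = {3, 5, 6}  B4 = {2, 3, 5}  B5 = {3, 5, 7}  B6 = {0, 3, 5}
Tree: B1–B2, B1–B3, B3–B4, B4–B5, B3–B6

Each bag holds 3 vertices, so the decomposition has width 2, which upper-bounds the treewidth. On the other hand G contains the 3-clique {1, 4, 5}. A clique must lie in a single bag of any decomposition, so no decomposition can have width below 2. Therefore the treewidth is 2.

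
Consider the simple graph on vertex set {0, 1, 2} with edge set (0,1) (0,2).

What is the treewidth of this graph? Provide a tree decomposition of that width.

Treewidth 1.
One such decomposition:
Bags: B1 = {0, 2}  B2 = {0, 1}
Tree: B1–B2

The largest bag has 2 vertices, giving width 1; this decomposition certifies tw(G) ≤ 1. Any graph with an edge has treewidth ≥ 1, and G has the edge 2–0. Hence tw(G) = 1 exactly.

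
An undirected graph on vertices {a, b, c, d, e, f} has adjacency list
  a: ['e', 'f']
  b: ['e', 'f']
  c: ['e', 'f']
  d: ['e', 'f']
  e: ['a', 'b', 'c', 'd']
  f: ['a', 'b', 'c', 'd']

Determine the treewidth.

2

A width-2 tree decomposition is:
Bags: B1 = {b, e, f}  B2 = {a, e, f}  B3 = {d, e, f}  B4 = {c, e, f}
Tree: B1–B2, B2–B3, B3–B4
Each bag holds 3 vertices, so the decomposition has width 2, which upper-bounds the treewidth. The edges f–b–e–a–f form a cycle, so G is not a tree and its treewidth is at least 2. Combining the bounds, tw(G) = 2.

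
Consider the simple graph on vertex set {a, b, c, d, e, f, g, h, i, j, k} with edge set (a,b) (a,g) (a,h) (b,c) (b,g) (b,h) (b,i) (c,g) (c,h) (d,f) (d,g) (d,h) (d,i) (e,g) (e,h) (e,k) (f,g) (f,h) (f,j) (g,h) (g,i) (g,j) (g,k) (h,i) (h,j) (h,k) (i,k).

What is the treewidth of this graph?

A width-3 tree decomposition is:
Bags: B1 = {b, g, h, i}  B2 = {g, h, i, k}  B3 = {d, g, h, i}  B4 = {d, f, g, h}  B5 = {e, g, h, k}  B6 = {a, b, g, h}  B7 = {b, c, g, h}  B8 = {f, g, h, j}
Tree: B1–B2, B2–B3, B3–B4, B2–B5, B1–B6, B1–B7, B4–B8
Every bag has size at most 4, so the width is 4 − 1 = 3 and tw(G) ≤ 3. On the other hand G contains the 4-clique {d, f, g, h}. A clique must lie in a single bag of any decomposition, so no decomposition can have width below 3. Combining the bounds, tw(G) = 3.

3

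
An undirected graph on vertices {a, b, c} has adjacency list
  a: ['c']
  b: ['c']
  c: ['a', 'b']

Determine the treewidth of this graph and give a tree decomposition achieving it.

Treewidth 1.
Bags: B1 = {b, c}  B2 = {a, c}
Tree: B1–B2

The largest bag has 2 vertices, giving width 1; this decomposition certifies tw(G) ≤ 1. G has an edge, so its treewidth is at least 1. Therefore the treewidth is 1.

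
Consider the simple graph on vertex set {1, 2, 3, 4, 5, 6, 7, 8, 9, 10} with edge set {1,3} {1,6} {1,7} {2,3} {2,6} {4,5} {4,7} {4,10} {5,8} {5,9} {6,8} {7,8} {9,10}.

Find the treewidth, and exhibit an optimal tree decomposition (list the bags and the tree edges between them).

Treewidth 2.
One such decomposition:
Bags: B1 = {2, 3, 6}  B2 = {1, 3, 6}  B3 = {1, 6, 8}  B4 = {1, 7, 8}  B5 = {5, 7, 8}  B6 = {4, 5, 7}  B7 = {4, 5, 9}  B8 = {4, 9, 10}
Tree: B1–B2, B2–B3, B3–B4, B4–B5, B5–B6, B6–B7, B7–B8

The largest bag has 3 vertices, giving width 2; this decomposition certifies tw(G) ≤ 2. Since 2–3–1–6–2 is a cycle in G, G is not acyclic. Forests are exactly the graphs of treewidth ≤ 1, so tw(G) ≥ 2. Combining the bounds, tw(G) = 2.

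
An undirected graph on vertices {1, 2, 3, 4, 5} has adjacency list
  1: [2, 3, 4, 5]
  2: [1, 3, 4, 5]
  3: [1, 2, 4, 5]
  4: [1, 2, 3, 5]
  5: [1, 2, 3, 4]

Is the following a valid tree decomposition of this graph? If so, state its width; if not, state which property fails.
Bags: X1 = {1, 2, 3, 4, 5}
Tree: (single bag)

Yes; width 4.

Checking the three conditions: (i) the bags cover all of {1, 2, 3, 4, 5}; (ii) for each edge, some bag contains both endpoints; (iii) the bags containing any fixed vertex form a subtree. All hold, so the decomposition is valid with width 5 − 1 = 4.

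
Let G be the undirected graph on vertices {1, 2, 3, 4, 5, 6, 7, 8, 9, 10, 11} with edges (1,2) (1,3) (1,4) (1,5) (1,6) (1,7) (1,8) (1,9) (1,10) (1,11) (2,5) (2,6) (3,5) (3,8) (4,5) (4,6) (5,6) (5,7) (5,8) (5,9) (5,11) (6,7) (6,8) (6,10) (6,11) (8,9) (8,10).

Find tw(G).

3

A width-3 tree decomposition is:
Bags: B1 = {1, 5, 6, 8}  B2 = {1, 5, 6, 11}  B3 = {1, 4, 5, 6}  B4 = {1, 5, 6, 7}  B5 = {1, 3, 5, 8}  B6 = {1, 5, 8, 9}  B7 = {1, 2, 5, 6}  B8 = {1, 6, 8, 10}
Tree: B1–B2, B2–B3, B2–B4, B1–B5, B5–B6, B1–B7, B1–B8
Every bag has size at most 4, so the width is 4 − 1 = 3 and tw(G) ≤ 3. For the lower bound, the 4 vertices {1, 6, 8, 10} are pairwise adjacent, and any tree decomposition puts a clique entirely inside one bag — forcing width ≥ 3. The upper and lower bounds meet at 3, so that is the treewidth.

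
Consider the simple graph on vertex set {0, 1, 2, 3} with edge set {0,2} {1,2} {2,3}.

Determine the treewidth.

A width-1 tree decomposition is:
Bags: B1 = {0, 2}  B2 = {2, 3}  B3 = {1, 2}
Tree: B1–B2, B1–B3
Each bag holds 2 vertices, so the decomposition has width 1, which upper-bounds the treewidth. G has an edge, so its treewidth is at least 1. Therefore the treewidth is 1.

1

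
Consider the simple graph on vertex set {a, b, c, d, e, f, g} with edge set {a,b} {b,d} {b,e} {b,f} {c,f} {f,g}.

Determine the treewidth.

A width-1 tree decomposition is:
Bags: B1 = {b, f}  B2 = {a, b}  B3 = {c, f}  B4 = {b, e}  B5 = {f, g}  B6 = {b, d}
Tree: B1–B2, B1–B3, B1–B4, B3–B5, B1–B6
The largest bag has 2 vertices, giving width 1; this decomposition certifies tw(G) ≤ 1. Any graph with an edge has treewidth ≥ 1, and G has the edge b–f. The upper and lower bounds meet at 1, so that is the treewidth.

1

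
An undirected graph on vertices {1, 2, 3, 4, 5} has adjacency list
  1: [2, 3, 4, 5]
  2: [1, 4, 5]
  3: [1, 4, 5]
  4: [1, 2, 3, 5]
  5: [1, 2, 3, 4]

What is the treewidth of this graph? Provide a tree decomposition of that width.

Treewidth 3.
One optimal decomposition is:
Bags: B1 = {1, 3, 4, 5}  B2 = {1, 2, 4, 5}
Tree: B1–B2

Every bag has size at most 4, so the width is 4 − 1 = 3 and tw(G) ≤ 3. For the lower bound, the 4 vertices {1, 2, 4, 5} are pairwise adjacent, and any tree decomposition puts a clique entirely inside one bag — forcing width ≥ 3. The upper and lower bounds meet at 3, so that is the treewidth.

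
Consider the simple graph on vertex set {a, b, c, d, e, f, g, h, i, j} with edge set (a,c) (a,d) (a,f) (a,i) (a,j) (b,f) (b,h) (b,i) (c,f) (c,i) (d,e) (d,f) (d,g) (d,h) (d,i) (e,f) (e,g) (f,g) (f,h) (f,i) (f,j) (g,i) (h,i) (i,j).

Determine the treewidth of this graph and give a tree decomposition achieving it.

Every bag has size at most 4, so the width is 4 − 1 = 3 and tw(G) ≤ 3. On the other hand G contains the 4-clique {d, e, f, g}. A clique must lie in a single bag of any decomposition, so no decomposition can have width below 3. Therefore the treewidth is 3.

Treewidth 3.
One optimal decomposition is:
Bags: B1 = {d, f, g, i}  B2 = {d, e, f, g}  B3 = {d, f, h, i}  B4 = {a, d, f, i}  B5 = {b, f, h, i}  B6 = {a, f, i, j}  B7 = {a, c, f, i}
Tree: B1–B2, B1–B3, B3–B4, B3–B5, B4–B6, B6–B7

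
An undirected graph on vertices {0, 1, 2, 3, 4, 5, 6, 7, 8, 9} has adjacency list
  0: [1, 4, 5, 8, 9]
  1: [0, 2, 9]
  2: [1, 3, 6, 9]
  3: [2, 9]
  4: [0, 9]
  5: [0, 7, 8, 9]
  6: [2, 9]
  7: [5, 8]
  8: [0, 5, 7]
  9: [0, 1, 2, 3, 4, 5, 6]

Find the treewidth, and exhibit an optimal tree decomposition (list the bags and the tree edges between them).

Each bag holds 3 vertices, so the decomposition has width 2, which upper-bounds the treewidth. Conversely, {0, 5, 8} is a clique of size 3, and the vertices of any clique must share a bag in every tree decomposition; so some bag has ≥ 3 vertices and tw(G) ≥ 2. The upper and lower bounds meet at 2, so that is the treewidth.

Treewidth 2.
Bags: B1 = {1, 2, 9}  B2 = {2, 3, 9}  B3 = {0, 1, 9}  B4 = {0, 5, 9}  B5 = {0, 4, 9}  B6 = {0, 5, 8}  B7 = {2, 6, 9}  B8 = {5, 7, 8}
Tree: B1–B2, B1–B3, B3–B4, B4–B5, B4–B6, B2–B7, B6–B8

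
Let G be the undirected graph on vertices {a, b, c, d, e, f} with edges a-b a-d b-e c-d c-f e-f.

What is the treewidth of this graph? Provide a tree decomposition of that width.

Every bag has size at most 3, so the width is 3 − 1 = 2 and tw(G) ≤ 2. Since a–b–e–f–c–d–a is a cycle in G, G is not acyclic. Forests are exactly the graphs of treewidth ≤ 1, so tw(G) ≥ 2. The upper and lower bounds meet at 2, so that is the treewidth.

Treewidth 2.
One such decomposition:
Bags: B1 = {a, b, e}  B2 = {a, e, f}  B3 = {a, c, f}  B4 = {a, c, d}
Tree: B1–B2, B2–B3, B3–B4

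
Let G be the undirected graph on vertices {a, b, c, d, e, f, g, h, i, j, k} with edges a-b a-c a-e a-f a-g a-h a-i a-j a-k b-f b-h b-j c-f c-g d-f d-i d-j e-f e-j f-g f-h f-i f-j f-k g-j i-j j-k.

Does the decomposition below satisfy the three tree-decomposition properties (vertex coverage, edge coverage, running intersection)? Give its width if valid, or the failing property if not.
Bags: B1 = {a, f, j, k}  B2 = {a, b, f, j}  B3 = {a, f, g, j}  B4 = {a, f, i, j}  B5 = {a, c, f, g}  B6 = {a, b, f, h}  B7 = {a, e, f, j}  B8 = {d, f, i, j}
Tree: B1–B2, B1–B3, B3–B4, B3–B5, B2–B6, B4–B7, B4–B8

Yes; width 3.

Checking the three conditions: (i) the bags cover all of {a, b, c, d, e, f, g, h, i, j, k}; (ii) for each edge, some bag contains both endpoints; (iii) the bags containing any fixed vertex form a subtree. All hold, so the decomposition is valid with width 4 − 1 = 3.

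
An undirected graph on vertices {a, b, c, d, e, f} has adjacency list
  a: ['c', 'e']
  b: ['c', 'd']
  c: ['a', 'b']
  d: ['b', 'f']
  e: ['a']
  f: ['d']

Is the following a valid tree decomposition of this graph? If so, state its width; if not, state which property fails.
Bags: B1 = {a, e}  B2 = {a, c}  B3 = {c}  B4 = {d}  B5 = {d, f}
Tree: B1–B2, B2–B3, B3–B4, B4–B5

No — vertex b appears in no bag.

A tree decomposition must satisfy three properties: every vertex lies in some bag; for every edge, both endpoints lie together in some bag; and for every vertex, the bags containing it form a connected subtree. Here vertex b appears in no bag, so the decomposition is invalid.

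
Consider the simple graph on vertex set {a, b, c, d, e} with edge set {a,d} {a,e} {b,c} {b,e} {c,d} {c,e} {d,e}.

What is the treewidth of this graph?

A width-2 tree decomposition is:
Bags: B1 = {b, c, e}  B2 = {c, d, e}  B3 = {a, d, e}
Tree: B1–B2, B2–B3
The largest bag has 3 vertices, giving width 2; this decomposition certifies tw(G) ≤ 2. For the lower bound, the 3 vertices {c, d, e} are pairwise adjacent, and any tree decomposition puts a clique entirely inside one bag — forcing width ≥ 2. The upper and lower bounds meet at 2, so that is the treewidth.

2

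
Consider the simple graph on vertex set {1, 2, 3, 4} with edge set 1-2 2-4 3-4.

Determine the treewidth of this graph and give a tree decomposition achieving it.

Treewidth 1.
One optimal decomposition is:
Bags: B1 = {2, 4}  B2 = {3, 4}  B3 = {1, 2}
Tree: B1–B2, B1–B3

Each bag holds 2 vertices, so the decomposition has width 1, which upper-bounds the treewidth. G has an edge, so its treewidth is at least 1. Hence tw(G) = 1 exactly.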